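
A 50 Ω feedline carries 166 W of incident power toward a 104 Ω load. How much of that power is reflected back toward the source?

Γ = (104 − 50)/(104 + 50) = 0.351
|Γ|² = 0.123
P_refl = |Γ|²·P_inc = 20.4 W, P_del = (1 − |Γ|²)·P_inc = 146 W

P_reflected ≈ 20.4 W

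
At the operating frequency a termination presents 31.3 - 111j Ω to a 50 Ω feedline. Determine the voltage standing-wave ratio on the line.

VSWR ≈ 10

Γ = (Z_L − Z_0)/(Z_L + Z_0) = (-18.7 − j111)/(81.3 − j111)
|Γ| = 113/138 = 0.818
VSWR = (1 + |Γ|)/(1 − |Γ|) = 1.82/0.182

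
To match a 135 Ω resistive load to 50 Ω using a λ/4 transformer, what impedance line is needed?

Z_qwt ≈ 82.2 Ω

Z_qwt = √(Z_0·R_L) = √(50 × 135) = √6750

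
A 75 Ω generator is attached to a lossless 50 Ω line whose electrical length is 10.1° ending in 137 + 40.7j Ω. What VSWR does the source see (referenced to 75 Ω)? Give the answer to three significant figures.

VSWR ≈ 2.02

tan(βl) = 0.178
Z_in = Z_0·(Z_L + jZ_0·tanβl)/(Z_0 + jZ_L·tanβl) = 146 − j25.2 Ω
Γ_s = (Z_in − Z_s)/(Z_in + Z_s) = (70.8 − j25.2)/(221 − j25.2), |Γ_s| = 0.338
VSWR = (1 + |Γ_s|)/(1 − |Γ_s|)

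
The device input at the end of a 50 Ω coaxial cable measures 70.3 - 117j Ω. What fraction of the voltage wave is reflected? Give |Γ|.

Γ = (Z_L − Z_0)/(Z_L + Z_0) = (20.3 − j117)/(120.3 − j117)
|Γ| = 119/168

|Γ| ≈ 0.708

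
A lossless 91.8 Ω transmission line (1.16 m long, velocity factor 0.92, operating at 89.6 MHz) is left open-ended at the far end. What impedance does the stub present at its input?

λ = v/f = 0.92·c / 89.6 MHz = 3.08 m
βl = 2π·l/λ = 2π × 0.377 = 136°
tan(βl) = -0.98
For an open-ended stub, Z_in = −jZ_0·cot(βl) = −jZ_0/tan(βl)

Z_in ≈ +j93.6 Ω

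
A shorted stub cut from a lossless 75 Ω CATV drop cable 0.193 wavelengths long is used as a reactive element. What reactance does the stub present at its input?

βl = 2π × 0.193 = 69.5°
tan(βl) = 2.67
For a shorted stub, Z_in = jZ_0·tan(βl)

X_in ≈ 200 Ω (inductive)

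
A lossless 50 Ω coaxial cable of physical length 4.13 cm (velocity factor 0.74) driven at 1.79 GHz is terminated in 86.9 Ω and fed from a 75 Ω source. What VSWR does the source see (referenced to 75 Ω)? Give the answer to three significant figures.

VSWR ≈ 2.32

λ = v/f = 0.74·c / 1.79 GHz = 0.124 m
βl = 2π·l/λ = 2π × 0.333 = 120°
tan(βl) = -1.74
Z_in = Z_0·(Z_L + jZ_0·tanβl)/(Z_0 + jZ_L·tanβl) = 34.5 + j17.3 Ω
Γ_s = (Z_in − Z_s)/(Z_in + Z_s) = (-40.5 + j17.3)/(109 + j17.3), |Γ_s| = 0.397
VSWR = (1 + |Γ_s|)/(1 − |Γ_s|)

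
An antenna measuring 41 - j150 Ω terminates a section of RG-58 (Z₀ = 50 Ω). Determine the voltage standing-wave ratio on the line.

Γ = (Z_L − Z_0)/(Z_L + Z_0) = (-9 − j150)/(91 − j150)
|Γ| = 150/175 = 0.857
VSWR = (1 + |Γ|)/(1 − |Γ|) = 1.86/0.143

VSWR ≈ 12.9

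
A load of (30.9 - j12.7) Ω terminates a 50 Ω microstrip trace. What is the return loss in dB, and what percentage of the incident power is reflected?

Γ = (-19.1 − j12.7)/(80.9 − j12.7), |Γ| = 0.28
RL = −20·log₁₀(0.28) = 11.1 dB
P_refl/P_inc = |Γ|² = 0.0785

RL ≈ 11.1 dB; 7.85% of incident power reflected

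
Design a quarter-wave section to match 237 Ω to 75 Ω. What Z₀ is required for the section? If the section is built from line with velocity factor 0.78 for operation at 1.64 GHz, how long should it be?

Z_qwt ≈ 133 Ω; length ≈ 3.57 cm

Z_qwt = √(Z_0·R_L) = √(75 × 237) = √17780
λ = 0.78·c/f = 0.143 m, so l = λ/4 = 0.0357 m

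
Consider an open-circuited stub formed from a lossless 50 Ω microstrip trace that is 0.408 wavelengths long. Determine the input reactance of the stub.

βl = 2π × 0.408 = 147°
tan(βl) = -0.652
For an open-circuited stub, Z_in = −jZ_0·cot(βl) = −jZ_0/tan(βl)

X_in ≈ 76.6 Ω (inductive)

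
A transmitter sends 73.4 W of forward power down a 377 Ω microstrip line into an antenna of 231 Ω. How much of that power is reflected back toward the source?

P_reflected ≈ 4.23 W

Γ = (231 − 377)/(231 + 377) = -0.24
|Γ|² = 0.0577
P_refl = |Γ|²·P_inc = 4.23 W, P_del = (1 − |Γ|²)·P_inc = 69.2 W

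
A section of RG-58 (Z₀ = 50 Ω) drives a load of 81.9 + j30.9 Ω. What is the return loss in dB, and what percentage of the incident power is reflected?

RL ≈ 9.69 dB; 10.7% of incident power reflected

Γ = (31.9 + j30.9)/(131.9 + j30.9), |Γ| = 0.328
RL = −20·log₁₀(0.328) = 9.69 dB
P_refl/P_inc = |Γ|² = 0.107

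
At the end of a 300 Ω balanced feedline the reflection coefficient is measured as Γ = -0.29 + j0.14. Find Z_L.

Z_L = Z_0·(1 + Γ)/(1 − Γ) = 300·(0.71 + j0.14)/(1.29 − j0.14)

Z_L ≈ 160 + j49.9 Ω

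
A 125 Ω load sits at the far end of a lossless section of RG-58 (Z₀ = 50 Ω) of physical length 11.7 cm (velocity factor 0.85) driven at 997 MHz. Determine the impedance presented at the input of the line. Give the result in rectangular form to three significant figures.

Z_in ≈ 91.5 + j48.9 Ω

λ = v/f = 0.85·c / 997 MHz = 0.256 m
βl = 2π·l/λ = 2π × 0.457 = 165°
tan(βl) = tan(165°) = -0.274
Z_in = Z_0·(Z_L + jZ_0·tanβl)/(Z_0 + jZ_L·tanβl)
     = 50·(125 − j13.7)/(50 − j34.2)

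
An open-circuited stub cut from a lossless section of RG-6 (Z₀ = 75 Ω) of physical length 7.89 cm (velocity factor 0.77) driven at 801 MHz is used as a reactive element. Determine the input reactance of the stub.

X_in ≈ 11.2 Ω (inductive)

λ = v/f = 0.77·c / 801 MHz = 0.288 m
βl = 2π·l/λ = 2π × 0.274 = 98.5°
tan(βl) = -6.7
For an open-circuited stub, Z_in = −jZ_0·cot(βl) = −jZ_0/tan(βl)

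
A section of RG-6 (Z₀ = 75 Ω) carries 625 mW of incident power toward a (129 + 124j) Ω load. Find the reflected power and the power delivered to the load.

P_reflected ≈ 201 mW; P_delivered ≈ 424 mW

|Γ| = |(54 + j124)/(204 + j124)| = 0.567
|Γ|² = 0.321
P_refl = |Γ|²·P_inc = 201 mW, P_del = (1 − |Γ|²)·P_inc = 424 mW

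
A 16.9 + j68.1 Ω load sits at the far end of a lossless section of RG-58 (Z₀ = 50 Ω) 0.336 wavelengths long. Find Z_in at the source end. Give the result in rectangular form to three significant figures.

βl = 2π × 0.336 = 121°
tan(βl) = tan(121°) = -1.67
Z_in = Z_0·(Z_L + jZ_0·tanβl)/(Z_0 + jZ_L·tanβl)
     = 50·(16.9 − j15.2)/(164 − j28.2)

Z_in ≈ 5.8 − j3.66 Ω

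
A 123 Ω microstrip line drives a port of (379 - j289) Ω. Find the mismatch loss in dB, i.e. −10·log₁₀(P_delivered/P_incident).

Γ = (256 − j289)/(502 − j289), |Γ| = 0.667
|Γ|² = 0.444, so P_del/P_inc = 1 − |Γ|² = 0.556
ML = −10·log₁₀(1 − |Γ|²)

mismatch loss ≈ 2.55 dB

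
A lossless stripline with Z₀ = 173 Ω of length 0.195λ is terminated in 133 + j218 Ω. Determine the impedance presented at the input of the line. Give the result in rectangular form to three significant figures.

βl = 2π × 0.195 = 70.2°
tan(βl) = tan(70.2°) = 2.78
Z_in = Z_0·(Z_L + jZ_0·tanβl)/(Z_0 + jZ_L·tanβl)
     = 173·(133 + j699)/(-433 + j369)

Z_in ≈ 107 − j188 Ω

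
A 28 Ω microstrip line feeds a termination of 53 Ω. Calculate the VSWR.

VSWR ≈ 1.89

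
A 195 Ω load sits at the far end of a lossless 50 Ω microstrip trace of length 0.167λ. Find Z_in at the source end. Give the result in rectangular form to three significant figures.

βl = 2π × 0.167 = 60.1°
tan(βl) = tan(60.1°) = 1.74
Z_in = Z_0·(Z_L + jZ_0·tanβl)/(Z_0 + jZ_L·tanβl)
     = 50·(195 + j87)/(50 + j339)

Z_in ≈ 16.7 − j26.3 Ω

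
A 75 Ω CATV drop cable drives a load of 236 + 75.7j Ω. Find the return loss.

RL ≈ 5.1 dB

Γ = (161 + j75.7)/(311 + j75.7), |Γ| = 0.556
RL = −20·log₁₀|Γ| = −20·log₁₀(0.556)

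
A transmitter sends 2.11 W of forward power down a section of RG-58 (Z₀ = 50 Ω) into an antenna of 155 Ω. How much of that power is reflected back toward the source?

Γ = (155 − 50)/(155 + 50) = 0.512
|Γ|² = 0.262
P_refl = |Γ|²·P_inc = 0.554 W, P_del = (1 − |Γ|²)·P_inc = 1.56 W

P_reflected ≈ 0.554 W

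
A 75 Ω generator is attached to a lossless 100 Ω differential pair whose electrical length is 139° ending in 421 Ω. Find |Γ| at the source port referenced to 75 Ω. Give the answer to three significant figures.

tan(βl) = -0.869
Z_in = Z_0·(Z_L + jZ_0·tanβl)/(Z_0 + jZ_L·tanβl) = 51.4 + j101 Ω
Γ_s = (Z_in − Z_s)/(Z_in + Z_s) = (-23.6 + j101)/(126 + j101), |Γ_s| = 0.641

|Γ| ≈ 0.641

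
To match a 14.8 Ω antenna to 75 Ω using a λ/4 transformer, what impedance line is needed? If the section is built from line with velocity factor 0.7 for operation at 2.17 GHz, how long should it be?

Z_qwt = √(Z_0·R_L) = √(75 × 14.8) = √1110
λ = 0.7·c/f = 0.0968 m, so l = λ/4 = 0.0242 m

Z_qwt ≈ 33.3 Ω; length ≈ 2.42 cm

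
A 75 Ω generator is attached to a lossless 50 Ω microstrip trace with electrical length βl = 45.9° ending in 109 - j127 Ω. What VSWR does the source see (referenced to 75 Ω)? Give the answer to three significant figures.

VSWR ≈ 6.95

tan(βl) = 1.03
Z_in = Z_0·(Z_L + jZ_0·tanβl)/(Z_0 + jZ_L·tanβl) = 12.4 − j28.5 Ω
Γ_s = (Z_in − Z_s)/(Z_in + Z_s) = (-62.6 − j28.5)/(87.4 − j28.5), |Γ_s| = 0.749
VSWR = (1 + |Γ_s|)/(1 − |Γ_s|)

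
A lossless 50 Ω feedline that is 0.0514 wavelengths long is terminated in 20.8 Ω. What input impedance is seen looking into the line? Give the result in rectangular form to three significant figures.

βl = 2π × 0.0514 = 18.5°
tan(βl) = tan(18.5°) = 0.335
Z_in = Z_0·(Z_L + jZ_0·tanβl)/(Z_0 + jZ_L·tanβl)
     = 50·(20.8 + j16.7)/(50 + j6.96)

Z_in ≈ 22.7 + j13.6 Ω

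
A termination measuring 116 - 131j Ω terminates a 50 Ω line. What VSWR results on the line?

Γ = (Z_L − Z_0)/(Z_L + Z_0) = (66 − j131)/(166 − j131)
|Γ| = 147/211 = 0.694
VSWR = (1 + |Γ|)/(1 − |Γ|) = 1.69/0.306

VSWR ≈ 5.53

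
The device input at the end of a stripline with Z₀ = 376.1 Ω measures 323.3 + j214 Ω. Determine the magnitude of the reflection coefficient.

Γ = (Z_L − Z_0)/(Z_L + Z_0) = (-52.8 + j214)/(699.4 + j214)
|Γ| = 220/731

|Γ| ≈ 0.301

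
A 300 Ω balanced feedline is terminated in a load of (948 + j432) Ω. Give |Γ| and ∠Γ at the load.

Γ = (Z_L − Z_0)/(Z_L + Z_0) = (648 + j432)/(1248 + j432)
|Γ| = 779/1320 = 0.59

Γ ≈ 0.59 ∠ 14.6°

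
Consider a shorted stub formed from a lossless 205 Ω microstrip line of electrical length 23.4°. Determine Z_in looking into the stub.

Z_in ≈ +j88.7 Ω

tan(βl) = 0.433
For a shorted stub, Z_in = jZ_0·tan(βl)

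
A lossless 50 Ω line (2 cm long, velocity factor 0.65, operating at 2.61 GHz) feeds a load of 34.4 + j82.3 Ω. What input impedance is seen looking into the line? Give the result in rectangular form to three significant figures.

Z_in ≈ 9.78 − j19.4 Ω

λ = v/f = 0.65·c / 2.61 GHz = 0.0747 m
βl = 2π·l/λ = 2π × 0.268 = 96.4°
tan(βl) = tan(96.4°) = -8.96
Z_in = Z_0·(Z_L + jZ_0·tanβl)/(Z_0 + jZ_L·tanβl)
     = 50·(34.4 − j366)/(787 − j308)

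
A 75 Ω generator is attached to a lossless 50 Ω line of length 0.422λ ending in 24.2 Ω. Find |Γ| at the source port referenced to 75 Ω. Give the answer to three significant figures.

βl = 2π × 0.422 = 152°
tan(βl) = -0.534
Z_in = Z_0·(Z_L + jZ_0·tanβl)/(Z_0 + jZ_L·tanβl) = 29.1 − j19.1 Ω
Γ_s = (Z_in − Z_s)/(Z_in + Z_s) = (-45.9 − j19.1)/(104 − j19.1), |Γ_s| = 0.469

|Γ| ≈ 0.469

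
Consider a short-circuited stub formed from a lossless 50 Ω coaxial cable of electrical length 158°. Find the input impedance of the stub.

Z_in ≈ −j20.2 Ω

tan(βl) = -0.404
For a short-circuited stub, Z_in = jZ_0·tan(βl)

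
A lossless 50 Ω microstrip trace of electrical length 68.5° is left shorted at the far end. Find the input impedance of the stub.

tan(βl) = 2.54
For a shorted stub, Z_in = jZ_0·tan(βl)

Z_in ≈ +j127 Ω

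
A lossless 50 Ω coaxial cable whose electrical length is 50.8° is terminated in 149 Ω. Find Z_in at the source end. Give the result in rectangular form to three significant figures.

tan(βl) = tan(50.8°) = 1.23
Z_in = Z_0·(Z_L + jZ_0·tanβl)/(Z_0 + jZ_L·tanβl)
     = 50·(149 + j61.3)/(50 + j183)

Z_in ≈ 26 − j33.7 Ω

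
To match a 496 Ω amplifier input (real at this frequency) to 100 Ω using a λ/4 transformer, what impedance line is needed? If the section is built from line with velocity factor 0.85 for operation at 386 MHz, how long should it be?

Z_qwt ≈ 223 Ω; length ≈ 16.5 cm

Z_qwt = √(Z_0·R_L) = √(100 × 496) = √49600
λ = 0.85·c/f = 0.661 m, so l = λ/4 = 0.165 m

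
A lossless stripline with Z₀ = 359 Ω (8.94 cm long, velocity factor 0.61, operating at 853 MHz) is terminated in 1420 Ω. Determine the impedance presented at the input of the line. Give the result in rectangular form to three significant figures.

Z_in ≈ 305 + j489 Ω

λ = v/f = 0.61·c / 853 MHz = 0.215 m
βl = 2π·l/λ = 2π × 0.417 = 150°
tan(βl) = tan(150°) = -0.577
Z_in = Z_0·(Z_L + jZ_0·tanβl)/(Z_0 + jZ_L·tanβl)
     = 359·(1420 − j207)/(359 − j819)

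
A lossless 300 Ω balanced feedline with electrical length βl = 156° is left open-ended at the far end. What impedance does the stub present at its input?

Z_in ≈ +j674 Ω

tan(βl) = -0.445
For an open-ended stub, Z_in = −jZ_0·cot(βl) = −jZ_0/tan(βl)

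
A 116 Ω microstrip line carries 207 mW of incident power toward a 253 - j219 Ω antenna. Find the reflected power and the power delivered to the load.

P_reflected ≈ 75 mW; P_delivered ≈ 132 mW

|Γ| = |(137 − j219)/(369 − j219)| = 0.602
|Γ|² = 0.362
P_refl = |Γ|²·P_inc = 75 mW, P_del = (1 − |Γ|²)·P_inc = 132 mW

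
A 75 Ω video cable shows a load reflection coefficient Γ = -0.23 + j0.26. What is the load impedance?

Z_L ≈ 41.7 + j24.7 Ω

Z_L = Z_0·(1 + Γ)/(1 − Γ) = 75·(0.77 + j0.26)/(1.23 − j0.26)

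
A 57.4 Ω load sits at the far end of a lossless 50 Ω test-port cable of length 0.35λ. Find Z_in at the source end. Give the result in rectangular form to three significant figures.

Z_in ≈ 47.5 + j6.26 Ω

βl = 2π × 0.35 = 126°
tan(βl) = tan(126°) = -1.38
Z_in = Z_0·(Z_L + jZ_0·tanβl)/(Z_0 + jZ_L·tanβl)
     = 50·(57.4 − j68.8)/(50 − j79)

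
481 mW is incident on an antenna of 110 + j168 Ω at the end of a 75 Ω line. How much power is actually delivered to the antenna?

|Γ| = |(35 + j168)/(185 + j168)| = 0.687
|Γ|² = 0.472
P_refl = |Γ|²·P_inc = 227 mW, P_del = (1 − |Γ|²)·P_inc = 254 mW

P_delivered ≈ 254 mW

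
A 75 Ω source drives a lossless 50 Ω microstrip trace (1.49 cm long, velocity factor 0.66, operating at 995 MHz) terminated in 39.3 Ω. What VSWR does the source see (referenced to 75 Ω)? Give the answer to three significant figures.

VSWR ≈ 1.79

λ = v/f = 0.66·c / 995 MHz = 0.199 m
βl = 2π·l/λ = 2π × 0.0749 = 27°
tan(βl) = 0.509
Z_in = Z_0·(Z_L + jZ_0·tanβl)/(Z_0 + jZ_L·tanβl) = 42.6 + j8.38 Ω
Γ_s = (Z_in − Z_s)/(Z_in + Z_s) = (-32.4 + j8.38)/(118 + j8.38), |Γ_s| = 0.283
VSWR = (1 + |Γ_s|)/(1 − |Γ_s|)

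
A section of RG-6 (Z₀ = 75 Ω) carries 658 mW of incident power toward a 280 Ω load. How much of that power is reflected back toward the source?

P_reflected ≈ 219 mW

Γ = (280 − 75)/(280 + 75) = 0.577
|Γ|² = 0.333
P_refl = |Γ|²·P_inc = 219 mW, P_del = (1 − |Γ|²)·P_inc = 439 mW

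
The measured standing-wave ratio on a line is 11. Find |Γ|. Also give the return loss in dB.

|Γ| = (S − 1)/(S + 1) = (11 − 1)/(11 + 1) = 10/12
RL = −20·log₁₀|Γ| = −20·log₁₀(0.833)

|Γ| ≈ 0.833; return loss ≈ 1.58 dB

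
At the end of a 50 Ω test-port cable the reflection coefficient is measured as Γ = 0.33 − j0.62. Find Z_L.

Z_L = Z_0·(1 + Γ)/(1 − Γ) = 50·(1.33 − j0.62)/(0.67 + j0.62)

Z_L ≈ 30.4 − j74.4 Ω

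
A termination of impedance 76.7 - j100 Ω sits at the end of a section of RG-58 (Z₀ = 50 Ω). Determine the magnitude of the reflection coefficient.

|Γ| ≈ 0.641

Γ = (Z_L − Z_0)/(Z_L + Z_0) = (26.7 − j100)/(126.7 − j100)
|Γ| = 104/161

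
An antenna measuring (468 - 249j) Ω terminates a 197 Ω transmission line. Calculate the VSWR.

VSWR ≈ 3.15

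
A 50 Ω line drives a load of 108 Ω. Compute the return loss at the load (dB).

Γ = (108 − 50)/(108 + 50) = 0.367
RL = −20·log₁₀|Γ| = −20·log₁₀(0.367)

RL ≈ 8.7 dB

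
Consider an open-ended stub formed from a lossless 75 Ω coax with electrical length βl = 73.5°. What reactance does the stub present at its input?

tan(βl) = 3.38
For an open-ended stub, Z_in = −jZ_0·cot(βl) = −jZ_0/tan(βl)

X_in ≈ -22.2 Ω (capacitive)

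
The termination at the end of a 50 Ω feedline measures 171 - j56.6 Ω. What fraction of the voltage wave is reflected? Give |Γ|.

Γ = (Z_L − Z_0)/(Z_L + Z_0) = (121 − j56.6)/(221 − j56.6)
|Γ| = 134/228

|Γ| ≈ 0.586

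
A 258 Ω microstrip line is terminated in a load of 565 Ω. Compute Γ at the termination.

Γ = (Z_L − Z_0)/(Z_L + Z_0) = (565 − 258)/(565 + 258) = 307/823

Γ = 0.373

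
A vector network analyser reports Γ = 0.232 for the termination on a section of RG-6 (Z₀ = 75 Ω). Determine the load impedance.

Z_L = Z_0·(1 + Γ)/(1 − Γ) = 75·(1.23)/(0.768)

Z_L ≈ 120 Ω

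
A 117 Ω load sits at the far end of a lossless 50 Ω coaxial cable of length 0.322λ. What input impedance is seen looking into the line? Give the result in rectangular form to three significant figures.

βl = 2π × 0.322 = 116°
tan(βl) = tan(116°) = -2.06
Z_in = Z_0·(Z_L + jZ_0·tanβl)/(Z_0 + jZ_L·tanβl)
     = 50·(117 − j103)/(50 − j241)

Z_in ≈ 25.3 + j19 Ω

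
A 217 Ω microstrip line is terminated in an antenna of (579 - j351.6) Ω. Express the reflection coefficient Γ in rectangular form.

Γ = (Z_L − Z_0)/(Z_L + Z_0) = (362 − j351.6)/(796 − j351.6)

Γ ≈ 0.544 − j0.202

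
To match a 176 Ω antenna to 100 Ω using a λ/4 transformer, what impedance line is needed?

Z_qwt ≈ 133 Ω

Z_qwt = √(Z_0·R_L) = √(100 × 176) = √17600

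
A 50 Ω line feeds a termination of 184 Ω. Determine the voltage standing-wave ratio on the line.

VSWR ≈ 3.68

Γ = (184 − 50)/(184 + 50) = 0.573
VSWR = (1 + 0.573)/(1 − 0.573)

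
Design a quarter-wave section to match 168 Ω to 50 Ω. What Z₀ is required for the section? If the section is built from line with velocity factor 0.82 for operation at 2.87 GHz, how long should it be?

Z_qwt = √(Z_0·R_L) = √(50 × 168) = √8400
λ = 0.82·c/f = 0.0857 m, so l = λ/4 = 0.0214 m

Z_qwt ≈ 91.7 Ω; length ≈ 2.14 cm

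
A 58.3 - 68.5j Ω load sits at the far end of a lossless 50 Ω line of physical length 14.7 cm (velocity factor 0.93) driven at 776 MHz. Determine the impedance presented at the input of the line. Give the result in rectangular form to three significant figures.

λ = v/f = 0.93·c / 776 MHz = 0.36 m
βl = 2π·l/λ = 2π × 0.409 = 147°
tan(βl) = tan(147°) = -0.645
Z_in = Z_0·(Z_L + jZ_0·tanβl)/(Z_0 + jZ_L·tanβl)
     = 50·(58.3 − j101)/(5.84 − j37.6)

Z_in ≈ 143 + j55.4 Ω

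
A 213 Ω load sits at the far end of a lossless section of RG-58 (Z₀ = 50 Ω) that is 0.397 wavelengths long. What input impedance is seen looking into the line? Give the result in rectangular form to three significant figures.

Z_in ≈ 29.4 + j57 Ω

βl = 2π × 0.397 = 143°
tan(βl) = tan(143°) = -0.756
Z_in = Z_0·(Z_L + jZ_0·tanβl)/(Z_0 + jZ_L·tanβl)
     = 50·(213 − j37.8)/(50 − j161)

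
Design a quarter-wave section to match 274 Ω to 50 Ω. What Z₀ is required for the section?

Z_qwt = √(Z_0·R_L) = √(50 × 274) = √13700

Z_qwt ≈ 117 Ω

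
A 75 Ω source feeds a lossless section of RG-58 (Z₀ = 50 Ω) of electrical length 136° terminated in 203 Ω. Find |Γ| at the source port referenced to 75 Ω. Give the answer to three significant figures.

tan(βl) = -0.966
Z_in = Z_0·(Z_L + jZ_0·tanβl)/(Z_0 + jZ_L·tanβl) = 24 + j45.7 Ω
Γ_s = (Z_in − Z_s)/(Z_in + Z_s) = (-51 + j45.7)/(99 + j45.7), |Γ_s| = 0.628

|Γ| ≈ 0.628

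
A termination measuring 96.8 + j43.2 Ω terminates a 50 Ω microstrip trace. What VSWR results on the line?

Γ = (Z_L − Z_0)/(Z_L + Z_0) = (46.8 + j43.2)/(146.8 + j43.2)
|Γ| = 63.7/153 = 0.416
VSWR = (1 + |Γ|)/(1 − |Γ|) = 1.42/0.584

VSWR ≈ 2.43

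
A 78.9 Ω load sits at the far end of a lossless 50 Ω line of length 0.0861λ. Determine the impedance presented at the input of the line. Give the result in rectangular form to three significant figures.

βl = 2π × 0.0861 = 31°
tan(βl) = tan(31°) = 0.601
Z_in = Z_0·(Z_L + jZ_0·tanβl)/(Z_0 + jZ_L·tanβl)
     = 50·(78.9 + j30)/(50 + j47.4)

Z_in ≈ 56.6 − j23.6 Ω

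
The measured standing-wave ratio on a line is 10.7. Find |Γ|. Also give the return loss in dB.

|Γ| ≈ 0.829; return loss ≈ 1.63 dB

|Γ| = (S − 1)/(S + 1) = (10.7 − 1)/(10.7 + 1) = 9.7/11.7
RL = −20·log₁₀|Γ| = −20·log₁₀(0.829)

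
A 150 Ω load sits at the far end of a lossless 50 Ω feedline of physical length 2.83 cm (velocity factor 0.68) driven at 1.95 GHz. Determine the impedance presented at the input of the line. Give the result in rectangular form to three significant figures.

Z_in ≈ 16.9 + j5.75 Ω

λ = v/f = 0.68·c / 1.95 GHz = 0.105 m
βl = 2π·l/λ = 2π × 0.271 = 97.4°
tan(βl) = tan(97.4°) = -7.72
Z_in = Z_0·(Z_L + jZ_0·tanβl)/(Z_0 + jZ_L·tanβl)
     = 50·(150 − j386)/(50 − j1160)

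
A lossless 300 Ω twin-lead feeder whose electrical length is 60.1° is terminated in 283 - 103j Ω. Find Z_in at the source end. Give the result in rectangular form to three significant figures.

Z_in ≈ 217 + j39 Ω

tan(βl) = tan(60.1°) = 1.74
Z_in = Z_0·(Z_L + jZ_0·tanβl)/(Z_0 + jZ_L·tanβl)
     = 300·(283 + j419)/(479 + j492)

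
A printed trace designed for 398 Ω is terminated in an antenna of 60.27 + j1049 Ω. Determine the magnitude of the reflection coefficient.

Γ = (Z_L − Z_0)/(Z_L + Z_0) = (-337.7 + j1049)/(458.3 + j1049)
|Γ| = 1100/1140

|Γ| ≈ 0.963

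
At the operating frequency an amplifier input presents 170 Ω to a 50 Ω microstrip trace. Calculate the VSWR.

VSWR ≈ 3.4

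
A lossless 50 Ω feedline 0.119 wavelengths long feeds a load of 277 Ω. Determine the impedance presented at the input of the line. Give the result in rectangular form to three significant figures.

Z_in ≈ 18.8 − j50.3 Ω

βl = 2π × 0.119 = 42.8°
tan(βl) = tan(42.8°) = 0.927
Z_in = Z_0·(Z_L + jZ_0·tanβl)/(Z_0 + jZ_L·tanβl)
     = 50·(277 + j46.4)/(50 + j257)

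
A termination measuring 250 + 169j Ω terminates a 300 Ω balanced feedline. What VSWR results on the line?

VSWR ≈ 1.88

Γ = (Z_L − Z_0)/(Z_L + Z_0) = (-50 + j169)/(550 + j169)
|Γ| = 176/575 = 0.306
VSWR = (1 + |Γ|)/(1 − |Γ|) = 1.31/0.694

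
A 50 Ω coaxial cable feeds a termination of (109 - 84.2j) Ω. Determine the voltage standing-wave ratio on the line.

VSWR ≈ 3.67

Γ = (Z_L − Z_0)/(Z_L + Z_0) = (59 − j84.2)/(159 − j84.2)
|Γ| = 103/180 = 0.571
VSWR = (1 + |Γ|)/(1 − |Γ|) = 1.57/0.429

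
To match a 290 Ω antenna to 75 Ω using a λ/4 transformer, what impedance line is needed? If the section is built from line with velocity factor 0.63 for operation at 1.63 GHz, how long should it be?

Z_qwt ≈ 147 Ω; length ≈ 2.9 cm

Z_qwt = √(Z_0·R_L) = √(75 × 290) = √21750
λ = 0.63·c/f = 0.116 m, so l = λ/4 = 0.029 m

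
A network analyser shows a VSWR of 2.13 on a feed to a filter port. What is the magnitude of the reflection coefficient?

|Γ| ≈ 0.361

|Γ| = (S − 1)/(S + 1) = (2.13 − 1)/(2.13 + 1) = 1.13/3.13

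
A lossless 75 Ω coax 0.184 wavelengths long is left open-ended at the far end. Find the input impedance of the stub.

Z_in ≈ −j33 Ω

βl = 2π × 0.184 = 66.2°
tan(βl) = 2.27
For an open-ended stub, Z_in = −jZ_0·cot(βl) = −jZ_0/tan(βl)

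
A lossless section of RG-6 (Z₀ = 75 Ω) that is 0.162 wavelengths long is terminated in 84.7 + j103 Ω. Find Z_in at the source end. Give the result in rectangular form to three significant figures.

Z_in ≈ 63.3 − j88.7 Ω

βl = 2π × 0.162 = 58.3°
tan(βl) = tan(58.3°) = 1.62
Z_in = Z_0·(Z_L + jZ_0·tanβl)/(Z_0 + jZ_L·tanβl)
     = 75·(84.7 + j225)/(-91.9 + j137)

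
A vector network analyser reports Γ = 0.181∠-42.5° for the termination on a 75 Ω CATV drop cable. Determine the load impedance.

Z_L ≈ 94.7 − j23.9 Ω

Z_L = Z_0·(1 + Γ)/(1 − Γ) = 75·(1.13 − j0.122)/(0.867 + j0.122)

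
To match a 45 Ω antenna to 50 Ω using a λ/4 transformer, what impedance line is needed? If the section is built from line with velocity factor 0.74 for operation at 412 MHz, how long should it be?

Z_qwt = √(Z_0·R_L) = √(50 × 45) = √2250
λ = 0.74·c/f = 0.539 m, so l = λ/4 = 0.135 m

Z_qwt ≈ 47.4 Ω; length ≈ 13.5 cm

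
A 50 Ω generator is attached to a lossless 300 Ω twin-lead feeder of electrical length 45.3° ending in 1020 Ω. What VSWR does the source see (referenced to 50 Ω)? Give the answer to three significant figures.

tan(βl) = 1.01
Z_in = Z_0·(Z_L + jZ_0·tanβl)/(Z_0 + jZ_L·tanβl) = 161 − j250 Ω
Γ_s = (Z_in − Z_s)/(Z_in + Z_s) = (111 − j250)/(211 − j250), |Γ_s| = 0.836
VSWR = (1 + |Γ_s|)/(1 − |Γ_s|)

VSWR ≈ 11.2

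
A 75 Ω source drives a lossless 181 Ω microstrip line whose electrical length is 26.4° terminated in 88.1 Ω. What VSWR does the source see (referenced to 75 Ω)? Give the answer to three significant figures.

tan(βl) = 0.496
Z_in = Z_0·(Z_L + jZ_0·tanβl)/(Z_0 + jZ_L·tanβl) = 104 + j64.8 Ω
Γ_s = (Z_in − Z_s)/(Z_in + Z_s) = (28.8 + j64.8)/(179 + j64.8), |Γ_s| = 0.373
VSWR = (1 + |Γ_s|)/(1 − |Γ_s|)

VSWR ≈ 2.19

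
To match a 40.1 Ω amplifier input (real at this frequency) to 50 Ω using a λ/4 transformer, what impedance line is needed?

Z_qwt = √(Z_0·R_L) = √(50 × 40.1) = √2005

Z_qwt ≈ 44.8 Ω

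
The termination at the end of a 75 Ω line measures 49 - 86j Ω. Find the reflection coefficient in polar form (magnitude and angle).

Γ ≈ 0.595 ∠ -72.1°

Γ = (Z_L − Z_0)/(Z_L + Z_0) = (-26 − j86)/(124 − j86)
|Γ| = 89.8/151 = 0.595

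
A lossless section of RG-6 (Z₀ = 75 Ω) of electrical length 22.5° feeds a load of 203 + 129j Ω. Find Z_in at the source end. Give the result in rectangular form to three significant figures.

Z_in ≈ 178 − j136 Ω

tan(βl) = tan(22.5°) = 0.414
Z_in = Z_0·(Z_L + jZ_0·tanβl)/(Z_0 + jZ_L·tanβl)
     = 75·(203 + j160)/(21.6 + j84.1)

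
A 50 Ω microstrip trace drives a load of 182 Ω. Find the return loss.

RL ≈ 4.9 dB

Γ = (182 − 50)/(182 + 50) = 0.569
RL = −20·log₁₀|Γ| = −20·log₁₀(0.569)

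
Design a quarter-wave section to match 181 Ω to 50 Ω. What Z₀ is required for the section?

Z_qwt ≈ 95.1 Ω

Z_qwt = √(Z_0·R_L) = √(50 × 181) = √9050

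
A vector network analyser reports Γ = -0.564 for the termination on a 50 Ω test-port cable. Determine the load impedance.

Z_L = Z_0·(1 + Γ)/(1 − Γ) = 50·(0.436)/(1.56)

Z_L ≈ 13.9 Ω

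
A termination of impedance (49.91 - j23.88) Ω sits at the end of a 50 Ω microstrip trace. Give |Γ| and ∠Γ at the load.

Γ = (Z_L − Z_0)/(Z_L + Z_0) = (-0.09 − j23.88)/(99.91 − j23.88)
|Γ| = 23.9/103 = 0.232

Γ ≈ 0.232 ∠ -76.8°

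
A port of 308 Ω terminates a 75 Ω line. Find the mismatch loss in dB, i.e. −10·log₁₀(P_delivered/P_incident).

Γ = (308 − 75)/(308 + 75) = 0.608
|Γ|² = 0.37, so P_del/P_inc = 1 − |Γ|² = 0.63
ML = −10·log₁₀(1 − |Γ|²)

mismatch loss ≈ 2.01 dB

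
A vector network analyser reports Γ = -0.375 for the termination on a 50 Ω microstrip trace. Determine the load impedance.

Z_L ≈ 22.7 Ω

Z_L = Z_0·(1 + Γ)/(1 − Γ) = 50·(0.625)/(1.38)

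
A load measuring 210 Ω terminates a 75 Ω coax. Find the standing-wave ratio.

VSWR ≈ 2.8

Γ = (210 − 75)/(210 + 75) = 0.474
VSWR = (1 + 0.474)/(1 − 0.474)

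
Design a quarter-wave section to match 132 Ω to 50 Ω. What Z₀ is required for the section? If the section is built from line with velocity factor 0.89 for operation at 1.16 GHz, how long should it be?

Z_qwt = √(Z_0·R_L) = √(50 × 132) = √6600
λ = 0.89·c/f = 0.23 m, so l = λ/4 = 0.0575 m

Z_qwt ≈ 81.2 Ω; length ≈ 5.75 cm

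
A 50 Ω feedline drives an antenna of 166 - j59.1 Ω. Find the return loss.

RL ≈ 4.71 dB

Γ = (116 − j59.1)/(216 − j59.1), |Γ| = 0.581
RL = −20·log₁₀|Γ| = −20·log₁₀(0.581)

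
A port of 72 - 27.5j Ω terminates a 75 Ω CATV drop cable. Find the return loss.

Γ = (-3 − j27.5)/(147 − j27.5), |Γ| = 0.185
RL = −20·log₁₀|Γ| = −20·log₁₀(0.185)

RL ≈ 14.7 dB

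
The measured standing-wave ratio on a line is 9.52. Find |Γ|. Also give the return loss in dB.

|Γ| ≈ 0.81; return loss ≈ 1.83 dB

|Γ| = (S − 1)/(S + 1) = (9.52 − 1)/(9.52 + 1) = 8.52/10.5
RL = −20·log₁₀|Γ| = −20·log₁₀(0.81)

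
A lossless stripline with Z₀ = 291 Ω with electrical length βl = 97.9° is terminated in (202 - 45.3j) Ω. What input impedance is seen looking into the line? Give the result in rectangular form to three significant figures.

Z_in ≈ 427 + j50.8 Ω

tan(βl) = tan(97.9°) = -7.21
Z_in = Z_0·(Z_L + jZ_0·tanβl)/(Z_0 + jZ_L·tanβl)
     = 291·(202 − j2140)/(-35.5 − j1460)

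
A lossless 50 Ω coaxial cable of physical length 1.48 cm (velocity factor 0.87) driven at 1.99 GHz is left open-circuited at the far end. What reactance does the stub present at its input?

X_in ≈ -58.3 Ω (capacitive)

λ = v/f = 0.87·c / 1.99 GHz = 0.131 m
βl = 2π·l/λ = 2π × 0.113 = 40.6°
tan(βl) = 0.858
For an open-circuited stub, Z_in = −jZ_0·cot(βl) = −jZ_0/tan(βl)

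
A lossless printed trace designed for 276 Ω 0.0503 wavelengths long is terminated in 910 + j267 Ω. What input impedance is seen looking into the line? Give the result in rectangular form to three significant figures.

βl = 2π × 0.0503 = 18.1°
tan(βl) = tan(18.1°) = 0.327
Z_in = Z_0·(Z_L + jZ_0·tanβl)/(Z_0 + jZ_L·tanβl)
     = 276·(910 + j357)/(189 + j298)

Z_in ≈ 618 − j452 Ω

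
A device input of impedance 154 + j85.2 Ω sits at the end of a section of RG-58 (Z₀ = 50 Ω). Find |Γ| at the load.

Γ = (Z_L − Z_0)/(Z_L + Z_0) = (104 + j85.2)/(204 + j85.2)
|Γ| = 134/221

|Γ| ≈ 0.608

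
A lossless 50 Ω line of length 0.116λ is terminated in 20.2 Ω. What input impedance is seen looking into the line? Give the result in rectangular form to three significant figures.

βl = 2π × 0.116 = 41.8°
tan(βl) = tan(41.8°) = 0.893
Z_in = Z_0·(Z_L + jZ_0·tanβl)/(Z_0 + jZ_L·tanβl)
     = 50·(20.2 + j44.6)/(50 + j18)

Z_in ≈ 32.1 + j33.1 Ω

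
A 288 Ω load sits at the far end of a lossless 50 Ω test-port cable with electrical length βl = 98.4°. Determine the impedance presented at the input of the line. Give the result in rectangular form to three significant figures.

Z_in ≈ 8.86 + j7.16 Ω

tan(βl) = tan(98.4°) = -6.77
Z_in = Z_0·(Z_L + jZ_0·tanβl)/(Z_0 + jZ_L·tanβl)
     = 50·(288 − j339)/(50 − j1950)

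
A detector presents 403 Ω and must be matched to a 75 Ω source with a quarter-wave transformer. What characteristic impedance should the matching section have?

Z_qwt ≈ 174 Ω

Z_qwt = √(Z_0·R_L) = √(75 × 403) = √30220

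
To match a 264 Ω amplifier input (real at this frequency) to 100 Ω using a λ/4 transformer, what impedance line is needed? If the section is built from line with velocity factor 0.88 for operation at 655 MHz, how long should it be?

Z_qwt = √(Z_0·R_L) = √(100 × 264) = √26400
λ = 0.88·c/f = 0.403 m, so l = λ/4 = 0.101 m

Z_qwt ≈ 162 Ω; length ≈ 10.1 cm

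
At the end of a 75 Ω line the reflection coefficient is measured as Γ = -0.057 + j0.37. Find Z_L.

Z_L = Z_0·(1 + Γ)/(1 − Γ) = 75·(0.943 + j0.37)/(1.06 − j0.37)

Z_L ≈ 51.4 + j44.3 Ω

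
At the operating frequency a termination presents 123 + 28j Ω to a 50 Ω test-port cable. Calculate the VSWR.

VSWR ≈ 2.61

Γ = (Z_L − Z_0)/(Z_L + Z_0) = (73 + j28)/(173 + j28)
|Γ| = 78.2/175 = 0.446
VSWR = (1 + |Γ|)/(1 − |Γ|) = 1.45/0.554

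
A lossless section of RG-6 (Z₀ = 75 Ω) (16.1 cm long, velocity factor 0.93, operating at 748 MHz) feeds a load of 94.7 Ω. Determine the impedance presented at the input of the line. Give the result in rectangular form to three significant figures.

λ = v/f = 0.93·c / 748 MHz = 0.373 m
βl = 2π·l/λ = 2π × 0.432 = 155°
tan(βl) = tan(155°) = -0.458
Z_in = Z_0·(Z_L + jZ_0·tanβl)/(Z_0 + jZ_L·tanβl)
     = 75·(94.7 − j34.4)/(75 − j43.4)

Z_in ≈ 85.9 + j15.3 Ω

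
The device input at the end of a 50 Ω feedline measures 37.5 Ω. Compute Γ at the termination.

Γ = (Z_L − Z_0)/(Z_L + Z_0) = (37.5 − 50)/(37.5 + 50) = -12.5/87.5

Γ = -0.143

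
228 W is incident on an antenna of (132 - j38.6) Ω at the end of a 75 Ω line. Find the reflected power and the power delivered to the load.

|Γ| = |(57 − j38.6)/(207 − j38.6)| = 0.327
|Γ|² = 0.107
P_refl = |Γ|²·P_inc = 24.4 W, P_del = (1 − |Γ|²)·P_inc = 204 W

P_reflected ≈ 24.4 W; P_delivered ≈ 204 W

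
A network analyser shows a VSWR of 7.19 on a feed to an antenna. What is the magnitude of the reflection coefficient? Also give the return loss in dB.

|Γ| = (S − 1)/(S + 1) = (7.19 − 1)/(7.19 + 1) = 6.19/8.19
RL = −20·log₁₀|Γ| = −20·log₁₀(0.756)

|Γ| ≈ 0.756; return loss ≈ 2.43 dB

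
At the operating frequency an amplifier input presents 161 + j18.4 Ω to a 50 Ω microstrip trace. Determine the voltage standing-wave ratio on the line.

VSWR ≈ 3.27

Γ = (Z_L − Z_0)/(Z_L + Z_0) = (111 + j18.4)/(211 + j18.4)
|Γ| = 113/212 = 0.531
VSWR = (1 + |Γ|)/(1 − |Γ|) = 1.53/0.469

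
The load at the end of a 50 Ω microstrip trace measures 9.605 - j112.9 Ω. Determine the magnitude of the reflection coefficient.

Γ = (Z_L − Z_0)/(Z_L + Z_0) = (-40.39 − j112.9)/(59.61 − j112.9)
|Γ| = 120/128

|Γ| ≈ 0.939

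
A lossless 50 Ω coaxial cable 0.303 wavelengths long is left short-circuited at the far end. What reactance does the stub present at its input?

X_in ≈ -145 Ω (capacitive)

βl = 2π × 0.303 = 109°
tan(βl) = -2.89
For a short-circuited stub, Z_in = jZ_0·tan(βl)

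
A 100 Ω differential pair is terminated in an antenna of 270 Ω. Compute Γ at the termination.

Γ = (Z_L − Z_0)/(Z_L + Z_0) = (270 − 100)/(270 + 100) = 170/370

Γ = 0.459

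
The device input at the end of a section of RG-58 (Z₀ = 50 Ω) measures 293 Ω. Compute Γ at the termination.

Γ = 0.708

Γ = (Z_L − Z_0)/(Z_L + Z_0) = (293 − 50)/(293 + 50) = 243/343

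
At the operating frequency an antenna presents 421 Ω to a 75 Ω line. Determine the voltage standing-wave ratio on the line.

For a purely resistive load, VSWR = R_L/Z_0 or Z_0/R_L (whichever > 1) = 421/75

VSWR ≈ 5.61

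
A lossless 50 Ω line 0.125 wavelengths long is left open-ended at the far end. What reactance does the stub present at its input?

βl = 2π × 0.125 = 45°
tan(βl) = 1
For an open-ended stub, Z_in = −jZ_0·cot(βl) = −jZ_0/tan(βl)

X_in ≈ -50 Ω (capacitive)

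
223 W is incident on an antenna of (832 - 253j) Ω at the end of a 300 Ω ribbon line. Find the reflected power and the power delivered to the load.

|Γ| = |(532 − j253)/(1132 − j253)| = 0.508
|Γ|² = 0.258
P_refl = |Γ|²·P_inc = 57.5 W, P_del = (1 − |Γ|²)·P_inc = 165 W

P_reflected ≈ 57.5 W; P_delivered ≈ 165 W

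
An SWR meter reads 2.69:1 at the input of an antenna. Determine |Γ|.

|Γ| ≈ 0.458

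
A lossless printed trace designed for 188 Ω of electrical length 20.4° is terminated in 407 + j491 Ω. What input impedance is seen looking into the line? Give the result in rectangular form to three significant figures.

tan(βl) = tan(20.4°) = 0.372
Z_in = Z_0·(Z_L + jZ_0·tanβl)/(Z_0 + jZ_L·tanβl)
     = 188·(407 + j561)/(5.4 + j151)

Z_in ≈ 714 − j480 Ω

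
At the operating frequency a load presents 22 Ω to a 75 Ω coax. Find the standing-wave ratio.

Γ = (22 − 75)/(22 + 75) = -0.546
VSWR = (1 + 0.546)/(1 − 0.546)

VSWR ≈ 3.41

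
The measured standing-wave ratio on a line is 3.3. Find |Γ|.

|Γ| = (S − 1)/(S + 1) = (3.3 − 1)/(3.3 + 1) = 2.3/4.3

|Γ| ≈ 0.535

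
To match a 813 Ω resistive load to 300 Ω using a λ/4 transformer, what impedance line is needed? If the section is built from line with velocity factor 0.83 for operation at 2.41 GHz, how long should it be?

Z_qwt ≈ 494 Ω; length ≈ 2.58 cm

Z_qwt = √(Z_0·R_L) = √(300 × 813) = √243900
λ = 0.83·c/f = 0.103 m, so l = λ/4 = 0.0258 m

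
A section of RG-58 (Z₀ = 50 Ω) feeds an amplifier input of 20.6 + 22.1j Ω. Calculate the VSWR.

VSWR ≈ 2.98

Γ = (Z_L − Z_0)/(Z_L + Z_0) = (-29.4 + j22.1)/(70.6 + j22.1)
|Γ| = 36.8/74 = 0.497
VSWR = (1 + |Γ|)/(1 − |Γ|) = 1.5/0.503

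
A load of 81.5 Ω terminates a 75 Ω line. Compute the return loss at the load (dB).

Γ = (81.5 − 75)/(81.5 + 75) = 0.0415
RL = −20·log₁₀|Γ| = −20·log₁₀(0.0415)

RL ≈ 27.6 dB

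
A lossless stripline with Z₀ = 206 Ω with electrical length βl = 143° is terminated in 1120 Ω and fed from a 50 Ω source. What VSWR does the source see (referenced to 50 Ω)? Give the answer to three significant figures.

VSWR ≈ 15

tan(βl) = -0.754
Z_in = Z_0·(Z_L + jZ_0·tanβl)/(Z_0 + jZ_L·tanβl) = 98.7 + j249 Ω
Γ_s = (Z_in − Z_s)/(Z_in + Z_s) = (48.7 + j249)/(149 + j249), |Γ_s| = 0.875
VSWR = (1 + |Γ_s|)/(1 − |Γ_s|)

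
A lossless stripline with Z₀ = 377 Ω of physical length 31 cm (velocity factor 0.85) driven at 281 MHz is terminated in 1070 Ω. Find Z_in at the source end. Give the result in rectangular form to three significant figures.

Z_in ≈ 179 + j204 Ω

λ = v/f = 0.85·c / 281 MHz = 0.907 m
βl = 2π·l/λ = 2π × 0.342 = 123°
tan(βl) = tan(123°) = -1.54
Z_in = Z_0·(Z_L + jZ_0·tanβl)/(Z_0 + jZ_L·tanβl)
     = 377·(1070 − j581)/(377 − j1650)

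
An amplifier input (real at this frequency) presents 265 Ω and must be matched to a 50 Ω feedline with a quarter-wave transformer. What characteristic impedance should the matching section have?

Z_qwt ≈ 115 Ω

Z_qwt = √(Z_0·R_L) = √(50 × 265) = √13250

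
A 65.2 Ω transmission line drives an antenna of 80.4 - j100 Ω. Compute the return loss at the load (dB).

Γ = (15.2 − j100)/(145.6 − j100), |Γ| = 0.573
RL = −20·log₁₀|Γ| = −20·log₁₀(0.573)

RL ≈ 4.84 dB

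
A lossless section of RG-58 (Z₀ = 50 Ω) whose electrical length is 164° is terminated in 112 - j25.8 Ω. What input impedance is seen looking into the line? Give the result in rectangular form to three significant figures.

tan(βl) = tan(164°) = -0.287
Z_in = Z_0·(Z_L + jZ_0·tanβl)/(Z_0 + jZ_L·tanβl)
     = 50·(112 − j40.1)/(42.6 − j32.1)

Z_in ≈ 106 + j33.1 Ω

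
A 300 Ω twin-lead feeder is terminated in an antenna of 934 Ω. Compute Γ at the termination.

Γ = 0.514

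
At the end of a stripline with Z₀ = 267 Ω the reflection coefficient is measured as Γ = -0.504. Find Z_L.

Z_L ≈ 88.1 Ω

Z_L = Z_0·(1 + Γ)/(1 − Γ) = 267·(0.496)/(1.5)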